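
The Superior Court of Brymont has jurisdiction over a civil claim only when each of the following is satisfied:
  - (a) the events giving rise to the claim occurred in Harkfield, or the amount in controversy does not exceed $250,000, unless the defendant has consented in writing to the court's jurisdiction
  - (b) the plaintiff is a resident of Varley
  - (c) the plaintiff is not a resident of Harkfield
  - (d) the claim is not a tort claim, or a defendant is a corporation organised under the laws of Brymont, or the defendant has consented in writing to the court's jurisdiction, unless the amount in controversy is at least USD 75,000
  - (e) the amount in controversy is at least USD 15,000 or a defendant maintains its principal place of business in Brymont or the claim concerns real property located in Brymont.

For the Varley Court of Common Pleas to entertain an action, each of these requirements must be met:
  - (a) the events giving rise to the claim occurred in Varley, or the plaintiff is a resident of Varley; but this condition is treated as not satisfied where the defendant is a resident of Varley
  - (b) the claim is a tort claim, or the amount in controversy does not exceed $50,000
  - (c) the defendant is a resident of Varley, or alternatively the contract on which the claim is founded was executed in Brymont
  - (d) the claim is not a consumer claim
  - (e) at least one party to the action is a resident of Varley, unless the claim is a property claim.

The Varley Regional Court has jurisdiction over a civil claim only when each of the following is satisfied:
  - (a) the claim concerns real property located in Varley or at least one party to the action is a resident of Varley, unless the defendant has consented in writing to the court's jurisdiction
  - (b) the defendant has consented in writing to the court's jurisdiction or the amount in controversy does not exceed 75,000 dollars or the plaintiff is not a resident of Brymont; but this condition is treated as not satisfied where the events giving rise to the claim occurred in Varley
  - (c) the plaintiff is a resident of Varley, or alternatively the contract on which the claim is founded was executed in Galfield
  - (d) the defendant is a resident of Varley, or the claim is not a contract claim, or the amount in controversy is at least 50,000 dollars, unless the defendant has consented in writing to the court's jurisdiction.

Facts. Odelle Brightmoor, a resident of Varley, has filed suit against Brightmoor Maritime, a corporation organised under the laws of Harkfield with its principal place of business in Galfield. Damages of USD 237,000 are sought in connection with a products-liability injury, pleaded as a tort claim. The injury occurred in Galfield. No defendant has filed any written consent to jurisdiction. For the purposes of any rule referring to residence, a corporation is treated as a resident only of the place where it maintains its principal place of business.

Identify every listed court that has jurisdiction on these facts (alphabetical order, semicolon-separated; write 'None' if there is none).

The Superior Court of Brymont:
  (a) The amount in controversy is USD 237,000, within the USD 250,000 ceiling, which satisfies one of the alternatives. Met.
  (b) The plaintiff resides in Varley. Satisfied.
  (c) The plaintiff resides in Varley, which is not Harkfield. Satisfied.
  (d) The claim is a tort claim; the corporate defendant(s) are organised in Harkfield, not Brymont; no such written consent has been filed — no alternative holds. But the amount in controversy is 237,000 dollars, which meets the $75,000 floor, and the 'unless' clause therefore excuses the requirement. Satisfied.
  (e) The amount in controversy is $237,000, which meets the 15,000 dollars floor, so one alternative holds. Condition met.
  → Jurisdiction lies.
The Varley Court of Common Pleas:
  (a) The plaintiff resides in Varley — that alternative is enough. And the carve-out is inapplicable — the defendant resides in Galfield, not Varley. Satisfied.
  (b) The claim is a tort claim, so one alternative holds. Met.
  (c) The defendant resides in Galfield, not Varley; no contract (and hence no place of execution) is alleged — none of the alternatives is met. Fails.
  (d) The claim is a tort claim, not a consumer claim. Condition met.
  (e) Odelle Brightmoor resides in Varley. Satisfied.
  → The court lacks jurisdiction.
The Varley Regional Court:
  (a) Odelle Brightmoor resides in Varley, which satisfies one of the alternatives. Condition met.
  (b) The plaintiff resides in Varley, which is not Brymont — that alternative is enough. And the carve-out is inapplicable — the operative events occurred in Galfield, not Varley. Met.
  (c) The plaintiff resides in Varley, which satisfies one of the alternatives. Met.
  (d) The claim is a tort claim, not a contract claim — that alternative is enough. Condition met.
  → The court has jurisdiction.

the Superior Court of Brymont; the Varley Regional Court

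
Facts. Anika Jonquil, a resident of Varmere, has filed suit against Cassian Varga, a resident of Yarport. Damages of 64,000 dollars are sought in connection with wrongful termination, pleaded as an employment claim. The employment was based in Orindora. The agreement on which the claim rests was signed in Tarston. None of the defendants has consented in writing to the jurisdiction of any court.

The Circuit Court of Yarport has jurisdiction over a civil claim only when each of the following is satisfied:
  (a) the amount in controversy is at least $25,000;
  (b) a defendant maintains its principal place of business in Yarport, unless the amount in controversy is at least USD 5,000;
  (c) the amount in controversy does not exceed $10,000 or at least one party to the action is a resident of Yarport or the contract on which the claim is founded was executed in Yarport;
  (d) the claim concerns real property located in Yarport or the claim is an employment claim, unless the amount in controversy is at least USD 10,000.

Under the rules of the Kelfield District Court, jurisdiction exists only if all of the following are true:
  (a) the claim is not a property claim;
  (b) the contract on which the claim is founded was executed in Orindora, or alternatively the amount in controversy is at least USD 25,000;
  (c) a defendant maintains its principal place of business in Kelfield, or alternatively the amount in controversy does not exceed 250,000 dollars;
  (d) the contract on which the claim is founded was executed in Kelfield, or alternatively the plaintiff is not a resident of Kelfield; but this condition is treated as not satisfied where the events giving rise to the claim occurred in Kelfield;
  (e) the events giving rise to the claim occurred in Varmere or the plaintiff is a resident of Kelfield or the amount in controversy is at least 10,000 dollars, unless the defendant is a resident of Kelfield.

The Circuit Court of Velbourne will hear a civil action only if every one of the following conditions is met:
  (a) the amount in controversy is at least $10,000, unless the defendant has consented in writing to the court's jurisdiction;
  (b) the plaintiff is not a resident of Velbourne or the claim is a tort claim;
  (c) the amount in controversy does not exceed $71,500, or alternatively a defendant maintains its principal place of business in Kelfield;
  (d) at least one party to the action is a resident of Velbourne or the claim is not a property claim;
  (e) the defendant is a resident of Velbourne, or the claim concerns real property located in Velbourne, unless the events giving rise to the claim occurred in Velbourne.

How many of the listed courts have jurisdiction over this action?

The Circuit Court of Yarport:
  (a) The amount in controversy is USD 64,000, which meets the USD 25,000 floor. Satisfied.
  (b) No defendant is a corporation. But the amount in controversy is 64,000 dollars, which meets the 5,000 dollars floor, and the 'unless' clause therefore excuses the requirement. Met.
  (c) Cassian Varga resides in Yarport, which satisfies one of the alternatives. Met.
  (d) The claim is an employment claim — that alternative is enough. Condition met.
  → All conditions met; jurisdiction exists.
The Kelfield District Court:
  (a) The claim is an employment claim, not a property claim. Met.
  (b) The amount in controversy is $64,000, which meets the 25,000 dollars floor — that alternative is enough. Satisfied.
  (c) The amount in controversy is USD 64,000, within the 250,000 dollars ceiling, which satisfies one of the alternatives. Met.
  (d) The plaintiff resides in Varmere, which is not Kelfield, so this disjunct is met. The carve-out does not apply: the operative events occurred in Orindora, not Kelfield. Met.
  (e) The amount in controversy is $64,000, which meets the $10,000 floor — that alternative is enough. Met.
  → All conditions met; jurisdiction exists.
The Circuit Court of Velbourne:
  (a) The amount in controversy is USD 64,000, which meets the USD 10,000 floor. Met.
  (b) The plaintiff resides in Varmere, which is not Velbourne, so one alternative holds. Condition met.
  (c) The amount in controversy is USD 64,000, within the USD 71,500 ceiling — that alternative is enough. Satisfied.
  (d) The claim is an employment claim, not a property claim, so one alternative holds. Satisfied.
  (e) The defendant resides in Yarport, not Velbourne; the claim does not concern real property — every alternative fails. And the operative events occurred in Orindora, not Velbourne, so the proviso does not save it. Not satisfied.
  → No jurisdiction.
Courts with jurisdiction: the Circuit Court of Yarport, the Kelfield District Court — 2 in total.

2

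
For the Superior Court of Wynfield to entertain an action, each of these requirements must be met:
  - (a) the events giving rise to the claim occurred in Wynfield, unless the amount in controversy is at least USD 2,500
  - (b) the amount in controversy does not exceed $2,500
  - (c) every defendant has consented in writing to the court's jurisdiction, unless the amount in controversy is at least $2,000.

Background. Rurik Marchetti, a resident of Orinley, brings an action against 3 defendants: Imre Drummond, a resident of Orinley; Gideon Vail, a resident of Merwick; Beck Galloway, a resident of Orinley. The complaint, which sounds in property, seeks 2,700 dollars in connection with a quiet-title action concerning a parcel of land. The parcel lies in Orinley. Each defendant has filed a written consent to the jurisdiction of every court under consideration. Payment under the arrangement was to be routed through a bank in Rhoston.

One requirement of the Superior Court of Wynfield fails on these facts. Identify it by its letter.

The Superior Court of Wynfield:
  (a) The operative events occurred in Orinley, not Wynfield. But the amount in controversy is 2,700 dollars, which meets the 2,500 dollars floor, and the 'unless' clause therefore excuses the requirement. Satisfied.
  (b) The amount in controversy is $2,700, above the USD 2,500 ceiling. Not met.
  (c) Every defendant has filed written consent. Satisfied.
Only condition (b) fails.

(b)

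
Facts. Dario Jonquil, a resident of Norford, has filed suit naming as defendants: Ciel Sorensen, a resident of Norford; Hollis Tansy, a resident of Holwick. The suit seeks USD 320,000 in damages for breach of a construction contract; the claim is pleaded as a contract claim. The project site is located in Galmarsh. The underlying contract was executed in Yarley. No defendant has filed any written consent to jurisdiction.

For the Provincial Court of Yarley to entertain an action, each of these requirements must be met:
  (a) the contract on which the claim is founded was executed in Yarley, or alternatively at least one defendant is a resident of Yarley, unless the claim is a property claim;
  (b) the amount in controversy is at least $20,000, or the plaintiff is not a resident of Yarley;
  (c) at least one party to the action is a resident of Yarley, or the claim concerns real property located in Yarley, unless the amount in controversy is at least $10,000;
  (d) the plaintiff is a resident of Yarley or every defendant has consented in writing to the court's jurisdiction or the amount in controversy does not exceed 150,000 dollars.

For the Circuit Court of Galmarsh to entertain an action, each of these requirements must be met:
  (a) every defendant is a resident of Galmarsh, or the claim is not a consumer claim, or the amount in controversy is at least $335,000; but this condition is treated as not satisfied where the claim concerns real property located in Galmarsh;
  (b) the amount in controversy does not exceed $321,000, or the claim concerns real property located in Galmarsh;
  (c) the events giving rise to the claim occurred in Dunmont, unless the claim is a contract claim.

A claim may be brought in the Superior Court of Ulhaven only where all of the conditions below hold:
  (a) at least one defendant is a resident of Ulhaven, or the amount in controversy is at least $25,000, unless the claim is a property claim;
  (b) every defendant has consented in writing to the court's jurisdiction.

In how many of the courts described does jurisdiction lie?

1

The Provincial Court of Yarley:
  (a) The contract was executed in Yarley, which satisfies one of the alternatives. Met.
  (b) The amount in controversy is USD 320,000, which meets the USD 20,000 floor, which satisfies one of the alternatives. Satisfied.
  (c) No party resides in Yarley; the claim does not concern real property — no alternative holds. However, the amount in controversy is $320,000, which meets the $10,000 floor, so the 'unless' proviso supplies this condition. Satisfied.
  (d) The plaintiff resides in Norford, not Yarley; no such written consent has been filed; the amount in controversy is $320,000, above the $150,000 ceiling — every alternative fails. Condition not met.
  → The court lacks jurisdiction.
The Circuit Court of Galmarsh:
  (a) The claim is a contract claim, not a consumer claim — that alternative is enough. And the carve-out is inapplicable — the claim does not concern real property. Condition met.
  (b) The amount in controversy is 320,000 dollars, within the 321,000 dollars ceiling — that alternative is enough. Satisfied.
  (c) The operative events occurred in Galmarsh, not Dunmont. However, the claim is a contract claim, so the 'unless' proviso supplies this condition. Satisfied.
  → Every requirement is satisfied — jurisdiction.
The Superior Court of Ulhaven:
  (a) The amount in controversy is USD 320,000, which meets the $25,000 floor, so this disjunct is met. Met.
  (b) No such written consent has been filed. Condition not met.
  → At least one condition fails; no jurisdiction.
Courts with jurisdiction: the Circuit Court of Galmarsh — 1 in total.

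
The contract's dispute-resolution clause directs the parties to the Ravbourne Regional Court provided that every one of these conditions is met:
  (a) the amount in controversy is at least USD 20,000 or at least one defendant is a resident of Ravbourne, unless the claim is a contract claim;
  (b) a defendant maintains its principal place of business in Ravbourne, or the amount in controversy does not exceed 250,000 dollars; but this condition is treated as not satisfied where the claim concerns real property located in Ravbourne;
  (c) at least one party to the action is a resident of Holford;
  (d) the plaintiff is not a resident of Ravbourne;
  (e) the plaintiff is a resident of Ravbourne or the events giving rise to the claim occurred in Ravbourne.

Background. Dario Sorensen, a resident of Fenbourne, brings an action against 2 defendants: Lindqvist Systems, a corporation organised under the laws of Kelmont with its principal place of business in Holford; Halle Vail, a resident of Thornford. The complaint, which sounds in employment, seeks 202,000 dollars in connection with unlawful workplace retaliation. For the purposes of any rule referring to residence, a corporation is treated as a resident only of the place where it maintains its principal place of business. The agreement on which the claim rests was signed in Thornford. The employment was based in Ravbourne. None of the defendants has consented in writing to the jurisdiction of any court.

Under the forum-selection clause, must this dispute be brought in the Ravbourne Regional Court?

Yes

The Ravbourne Regional Court:
  (a) The amount in controversy is $202,000, which meets the $20,000 floor, so one alternative holds. Satisfied.
  (b) The amount in controversy is 202,000 dollars, within the USD 250,000 ceiling, which satisfies one of the alternatives. And the carve-out is inapplicable — the claim does not concern real property. Met.
  (c) Lindqvist Systems resides in Holford. Met.
  (d) The plaintiff resides in Fenbourne, which is not Ravbourne. Met.
  (e) The operative events occurred in Ravbourne, which satisfies one of the alternatives. Met.
  → The clause applies.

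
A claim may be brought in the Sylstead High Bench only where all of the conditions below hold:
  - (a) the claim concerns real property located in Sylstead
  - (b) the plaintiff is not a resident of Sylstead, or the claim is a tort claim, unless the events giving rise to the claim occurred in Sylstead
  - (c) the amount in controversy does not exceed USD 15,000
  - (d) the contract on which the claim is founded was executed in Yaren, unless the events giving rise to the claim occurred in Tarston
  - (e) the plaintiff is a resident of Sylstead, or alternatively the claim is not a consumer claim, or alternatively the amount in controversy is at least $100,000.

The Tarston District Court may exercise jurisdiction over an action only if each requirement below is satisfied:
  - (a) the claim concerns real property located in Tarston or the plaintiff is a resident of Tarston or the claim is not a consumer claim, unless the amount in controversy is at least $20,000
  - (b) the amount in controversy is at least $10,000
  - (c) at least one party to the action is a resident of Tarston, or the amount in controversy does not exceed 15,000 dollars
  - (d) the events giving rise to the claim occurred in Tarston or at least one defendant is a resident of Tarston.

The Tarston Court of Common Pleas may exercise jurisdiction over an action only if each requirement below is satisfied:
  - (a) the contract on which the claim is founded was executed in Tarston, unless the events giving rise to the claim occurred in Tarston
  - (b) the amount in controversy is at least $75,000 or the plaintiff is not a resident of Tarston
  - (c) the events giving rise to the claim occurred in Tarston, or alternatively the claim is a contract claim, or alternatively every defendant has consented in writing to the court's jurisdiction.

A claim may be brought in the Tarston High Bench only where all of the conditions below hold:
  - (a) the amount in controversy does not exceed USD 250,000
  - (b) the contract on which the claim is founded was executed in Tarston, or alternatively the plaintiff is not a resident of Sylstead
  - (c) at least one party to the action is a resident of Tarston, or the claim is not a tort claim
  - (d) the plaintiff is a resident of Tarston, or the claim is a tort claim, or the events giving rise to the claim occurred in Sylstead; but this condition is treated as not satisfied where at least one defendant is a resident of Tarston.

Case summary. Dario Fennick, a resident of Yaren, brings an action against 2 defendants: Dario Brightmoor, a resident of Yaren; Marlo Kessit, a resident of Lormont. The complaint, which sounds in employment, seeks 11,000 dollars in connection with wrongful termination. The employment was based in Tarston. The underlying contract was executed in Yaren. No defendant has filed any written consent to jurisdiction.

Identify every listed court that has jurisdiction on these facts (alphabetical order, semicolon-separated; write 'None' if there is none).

The Sylstead High Bench:
  (a) The claim does not concern real property. Not met.
  (b) The plaintiff resides in Yaren, which is not Sylstead, which satisfies one of the alternatives. Satisfied.
  (c) The amount in controversy is USD 11,000, within the USD 15,000 ceiling. Condition met.
  (d) The contract was executed in Yaren. Met.
  (e) The claim is an employment claim, not a consumer claim, so this disjunct is met. Met.
  → The court lacks jurisdiction.
The Tarston District Court:
  (a) The claim is an employment claim, not a consumer claim, so this disjunct is met. Satisfied.
  (b) The amount in controversy is USD 11,000, which meets the 10,000 dollars floor. Condition met.
  (c) The amount in controversy is $11,000, within the $15,000 ceiling, which satisfies one of the alternatives. Met.
  (d) The operative events occurred in Tarston, so this disjunct is met. Met.
  → Jurisdiction lies.
The Tarston Court of Common Pleas:
  (a) The contract was executed in Yaren, not Tarston. But the operative events occurred in Tarston, and the 'unless' clause therefore excuses the requirement. Met.
  (b) The plaintiff resides in Yaren, which is not Tarston, so this disjunct is met. Satisfied.
  (c) The operative events occurred in Tarston, so one alternative holds. Met.
  → The court has jurisdiction.
The Tarston High Bench:
  (a) The amount in controversy is USD 11,000, within the $250,000 ceiling. Satisfied.
  (b) The plaintiff resides in Yaren, which is not Sylstead, so this disjunct is met. Condition met.
  (c) The claim is an employment claim, not a tort claim, so this disjunct is met. Condition met.
  (d) The plaintiff resides in Yaren, not Tarston; the claim is an employment claim, not a tort claim; the operative events occurred in Tarston, not Sylstead — every alternative fails. Not satisfied.
  → The court lacks jurisdiction.

the Tarston Court of Common Pleas; the Tarston District Court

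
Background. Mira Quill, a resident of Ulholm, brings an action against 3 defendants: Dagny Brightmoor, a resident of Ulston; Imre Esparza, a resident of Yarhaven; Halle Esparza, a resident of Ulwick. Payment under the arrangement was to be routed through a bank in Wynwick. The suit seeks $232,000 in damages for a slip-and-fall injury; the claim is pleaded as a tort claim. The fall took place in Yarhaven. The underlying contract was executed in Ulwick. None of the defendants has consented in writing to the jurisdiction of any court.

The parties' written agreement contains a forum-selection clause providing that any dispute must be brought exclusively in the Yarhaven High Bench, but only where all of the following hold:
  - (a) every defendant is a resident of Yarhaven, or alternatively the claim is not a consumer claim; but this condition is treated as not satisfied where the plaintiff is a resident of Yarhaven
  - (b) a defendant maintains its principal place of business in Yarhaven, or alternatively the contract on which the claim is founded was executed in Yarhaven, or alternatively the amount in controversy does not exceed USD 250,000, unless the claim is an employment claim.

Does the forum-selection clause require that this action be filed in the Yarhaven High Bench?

Yes

The Yarhaven High Bench:
  (a) The claim is a tort claim, not a consumer claim — that alternative is enough. The exception is not triggered, since the plaintiff resides in Ulholm, not Yarhaven. Satisfied.
  (b) The amount in controversy is 232,000 dollars, within the USD 250,000 ceiling, so this disjunct is met. Condition met.
  → The clause applies.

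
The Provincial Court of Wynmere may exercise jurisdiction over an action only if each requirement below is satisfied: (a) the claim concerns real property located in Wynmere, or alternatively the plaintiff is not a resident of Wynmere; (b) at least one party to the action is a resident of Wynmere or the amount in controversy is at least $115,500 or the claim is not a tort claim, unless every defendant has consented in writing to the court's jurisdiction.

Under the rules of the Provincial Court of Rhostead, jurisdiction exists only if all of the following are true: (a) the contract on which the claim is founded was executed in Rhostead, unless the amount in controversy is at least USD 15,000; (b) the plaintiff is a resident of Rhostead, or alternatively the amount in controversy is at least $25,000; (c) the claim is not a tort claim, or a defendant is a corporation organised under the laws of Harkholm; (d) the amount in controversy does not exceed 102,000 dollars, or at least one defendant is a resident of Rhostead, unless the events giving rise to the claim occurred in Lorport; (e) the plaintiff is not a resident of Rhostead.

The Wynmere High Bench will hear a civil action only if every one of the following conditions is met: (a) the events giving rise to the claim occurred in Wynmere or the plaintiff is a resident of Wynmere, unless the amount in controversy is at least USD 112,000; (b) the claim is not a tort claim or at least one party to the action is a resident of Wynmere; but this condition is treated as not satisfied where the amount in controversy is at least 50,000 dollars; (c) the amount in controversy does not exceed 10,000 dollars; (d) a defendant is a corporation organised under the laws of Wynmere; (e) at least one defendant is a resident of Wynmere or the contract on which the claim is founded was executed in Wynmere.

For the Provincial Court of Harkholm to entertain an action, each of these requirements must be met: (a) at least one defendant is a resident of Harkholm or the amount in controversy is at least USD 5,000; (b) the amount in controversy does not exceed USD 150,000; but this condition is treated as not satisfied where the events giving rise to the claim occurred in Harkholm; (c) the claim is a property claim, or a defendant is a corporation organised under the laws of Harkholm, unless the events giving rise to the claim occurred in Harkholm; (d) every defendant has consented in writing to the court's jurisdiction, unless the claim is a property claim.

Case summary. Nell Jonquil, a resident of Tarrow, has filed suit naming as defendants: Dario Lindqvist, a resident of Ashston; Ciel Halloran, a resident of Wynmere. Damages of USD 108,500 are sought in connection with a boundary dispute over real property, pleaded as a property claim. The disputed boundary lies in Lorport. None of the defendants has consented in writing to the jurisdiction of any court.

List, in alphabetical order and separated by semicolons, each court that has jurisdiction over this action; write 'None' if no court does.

the Provincial Court of Harkholm; the Provincial Court of Rhostead; the Provincial Court of Wynmere

The Provincial Court of Wynmere:
  (a) The plaintiff resides in Tarrow, which is not Wynmere, so this disjunct is met. Satisfied.
  (b) Ciel Halloran resides in Wynmere, so this disjunct is met. Met.
  → Jurisdiction lies.
The Provincial Court of Rhostead:
  (a) No contract (and hence no place of execution) is alleged. However, the amount in controversy is USD 108,500, which meets the USD 15,000 floor, so the 'unless' proviso supplies this condition. Satisfied.
  (b) The amount in controversy is 108,500 dollars, which meets the $25,000 floor, so one alternative holds. Condition met.
  (c) The claim is a property claim, not a tort claim, so this disjunct is met. Condition met.
  (d) The amount in controversy is 108,500 dollars, above the 102,000 dollars ceiling; no defendant resides in Rhostead (they reside in Ashston, Wynmere) — none of the alternatives is met. However, the operative events occurred in Lorport, so the 'unless' proviso supplies this condition. Condition met.
  (e) The plaintiff resides in Tarrow, which is not Rhostead. Condition met.
  → Every requirement is satisfied — jurisdiction.
The Wynmere High Bench:
  (a) The operative events occurred in Lorport, not Wynmere; the plaintiff resides in Tarrow, not Wynmere — none of the alternatives is met. And the amount in controversy is $108,500, below the $112,000 floor, so the proviso does not save it. Not met.
  (b) The claim is a property claim, not a tort claim, which satisfies one of the alternatives. But the amount in controversy is 108,500 dollars, which meets the USD 50,000 floor, triggering the carve-out and defeating this condition. Condition not met.
  (c) The amount in controversy is 108,500 dollars, above the 10,000 dollars ceiling. Not satisfied.
  (d) No defendant is a corporation. Not satisfied.
  (e) Ciel Halloran resides in Wynmere, which satisfies one of the alternatives. Satisfied.
  → At least one condition fails; no jurisdiction.
The Provincial Court of Harkholm:
  (a) The amount in controversy is USD 108,500, which meets the 5,000 dollars floor, so this disjunct is met. Met.
  (b) The amount in controversy is USD 108,500, within the $150,000 ceiling. And the carve-out is inapplicable — the operative events occurred in Lorport, not Harkholm. Met.
  (c) The claim is a property claim — that alternative is enough. Condition met.
  (d) No such written consent has been filed. However, the claim is a property claim, so the 'unless' proviso supplies this condition. Condition met.
  → All conditions met; jurisdiction exists.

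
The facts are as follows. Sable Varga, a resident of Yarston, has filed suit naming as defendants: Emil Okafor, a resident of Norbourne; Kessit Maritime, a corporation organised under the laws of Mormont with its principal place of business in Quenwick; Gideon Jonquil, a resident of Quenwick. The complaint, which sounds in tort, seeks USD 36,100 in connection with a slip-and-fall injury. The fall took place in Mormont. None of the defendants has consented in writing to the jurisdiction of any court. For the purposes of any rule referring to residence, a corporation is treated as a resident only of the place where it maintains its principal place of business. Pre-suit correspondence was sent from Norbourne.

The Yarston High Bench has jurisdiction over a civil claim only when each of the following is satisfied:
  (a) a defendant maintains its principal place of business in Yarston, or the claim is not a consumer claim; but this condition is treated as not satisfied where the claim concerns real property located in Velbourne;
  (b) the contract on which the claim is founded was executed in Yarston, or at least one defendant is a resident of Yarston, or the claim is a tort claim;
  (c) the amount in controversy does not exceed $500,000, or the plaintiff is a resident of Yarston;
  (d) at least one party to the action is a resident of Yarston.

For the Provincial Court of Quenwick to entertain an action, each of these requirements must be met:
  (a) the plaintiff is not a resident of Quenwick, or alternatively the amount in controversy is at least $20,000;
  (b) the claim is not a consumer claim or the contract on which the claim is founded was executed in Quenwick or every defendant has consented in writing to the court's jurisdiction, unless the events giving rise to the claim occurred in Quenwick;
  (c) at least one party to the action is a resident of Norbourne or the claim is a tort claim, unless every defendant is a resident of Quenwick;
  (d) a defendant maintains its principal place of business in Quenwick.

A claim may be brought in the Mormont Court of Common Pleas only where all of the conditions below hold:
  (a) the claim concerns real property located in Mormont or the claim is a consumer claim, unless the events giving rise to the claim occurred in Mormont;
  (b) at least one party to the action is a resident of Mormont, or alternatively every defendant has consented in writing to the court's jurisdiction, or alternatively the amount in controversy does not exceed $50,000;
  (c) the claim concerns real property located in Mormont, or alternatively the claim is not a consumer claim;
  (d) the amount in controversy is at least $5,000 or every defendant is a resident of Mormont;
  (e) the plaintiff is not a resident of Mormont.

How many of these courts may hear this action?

The Yarston High Bench:
  (a) The claim is a tort claim, not a consumer claim, which satisfies one of the alternatives. The exception is not triggered, since the claim does not concern real property. Condition met.
  (b) The claim is a tort claim — that alternative is enough. Satisfied.
  (c) The amount in controversy is $36,100, within the $500,000 ceiling, which satisfies one of the alternatives. Satisfied.
  (d) Sable Varga resides in Yarston. Met.
  → Jurisdiction lies.
The Provincial Court of Quenwick:
  (a) The plaintiff resides in Yarston, which is not Quenwick, so one alternative holds. Met.
  (b) The claim is a tort claim, not a consumer claim, so this disjunct is met. Met.
  (c) Emil Okafor resides in Norbourne, so this disjunct is met. Satisfied.
  (d) Kessit Maritime has its principal place of business in Quenwick. Met.
  → Jurisdiction lies.
The Mormont Court of Common Pleas:
  (a) The claim does not concern real property; the claim is a tort claim, not a consumer claim — every alternative fails. However, the operative events occurred in Mormont, so the 'unless' proviso supplies this condition. Satisfied.
  (b) The amount in controversy is 36,100 dollars, within the $50,000 ceiling, so one alternative holds. Met.
  (c) The claim is a tort claim, not a consumer claim, which satisfies one of the alternatives. Satisfied.
  (d) The amount in controversy is $36,100, which meets the $5,000 floor, so this disjunct is met. Met.
  (e) The plaintiff resides in Yarston, which is not Mormont. Satisfied.
  → Jurisdiction lies.
Courts with jurisdiction: the Yarston High Bench, the Provincial Court of Quenwick, the Mormont Court of Common Pleas — 3 in total.

3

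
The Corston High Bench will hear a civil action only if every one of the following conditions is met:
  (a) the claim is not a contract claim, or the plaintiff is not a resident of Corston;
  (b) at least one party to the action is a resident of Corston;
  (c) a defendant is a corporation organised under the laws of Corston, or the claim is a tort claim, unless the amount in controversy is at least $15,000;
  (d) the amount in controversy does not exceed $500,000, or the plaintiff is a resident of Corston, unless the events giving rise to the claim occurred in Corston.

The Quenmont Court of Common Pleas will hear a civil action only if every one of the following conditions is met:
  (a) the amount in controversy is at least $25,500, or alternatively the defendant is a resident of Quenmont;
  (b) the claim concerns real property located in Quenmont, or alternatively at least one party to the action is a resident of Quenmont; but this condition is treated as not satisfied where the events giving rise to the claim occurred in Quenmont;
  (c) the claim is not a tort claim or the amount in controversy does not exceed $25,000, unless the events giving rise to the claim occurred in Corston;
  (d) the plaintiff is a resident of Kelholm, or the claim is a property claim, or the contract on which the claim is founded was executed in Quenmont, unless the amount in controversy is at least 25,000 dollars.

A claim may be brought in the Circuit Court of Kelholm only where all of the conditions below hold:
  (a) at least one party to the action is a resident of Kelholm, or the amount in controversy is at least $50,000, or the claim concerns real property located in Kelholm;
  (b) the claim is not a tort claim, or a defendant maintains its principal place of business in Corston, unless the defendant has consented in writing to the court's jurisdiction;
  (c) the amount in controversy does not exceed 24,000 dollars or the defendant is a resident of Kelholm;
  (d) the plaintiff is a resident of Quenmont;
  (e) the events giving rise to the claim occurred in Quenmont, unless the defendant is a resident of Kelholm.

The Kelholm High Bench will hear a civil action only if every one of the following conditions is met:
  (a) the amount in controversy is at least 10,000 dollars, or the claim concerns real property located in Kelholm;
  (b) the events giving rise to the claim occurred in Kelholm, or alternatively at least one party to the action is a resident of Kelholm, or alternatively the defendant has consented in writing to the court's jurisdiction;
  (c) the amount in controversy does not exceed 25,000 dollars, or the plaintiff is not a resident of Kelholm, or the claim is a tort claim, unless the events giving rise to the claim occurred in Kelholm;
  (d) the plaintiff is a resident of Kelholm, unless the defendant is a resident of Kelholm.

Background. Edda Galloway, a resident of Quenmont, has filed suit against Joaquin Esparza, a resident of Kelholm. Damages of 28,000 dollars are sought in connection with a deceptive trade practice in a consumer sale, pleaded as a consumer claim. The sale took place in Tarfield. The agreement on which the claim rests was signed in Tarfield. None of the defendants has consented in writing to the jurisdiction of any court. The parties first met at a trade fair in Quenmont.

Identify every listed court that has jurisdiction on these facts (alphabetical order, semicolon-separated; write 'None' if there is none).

The Corston High Bench:
  (a) The claim is a consumer claim, not a contract claim, which satisfies one of the alternatives. Satisfied.
  (b) No party resides in Corston. Not satisfied.
  (c) No defendant is a corporation; the claim is a consumer claim, not a tort claim — no alternative holds. But the amount in controversy is 28,000 dollars, which meets the 15,000 dollars floor, and the 'unless' clause therefore excuses the requirement. Satisfied.
  (d) The amount in controversy is USD 28,000, within the USD 500,000 ceiling — that alternative is enough. Met.
  → Not every requirement is met — no jurisdiction.
The Quenmont Court of Common Pleas:
  (a) The amount in controversy is $28,000, which meets the 25,500 dollars floor, so one alternative holds. Satisfied.
  (b) Edda Galloway resides in Quenmont — that alternative is enough. And the carve-out is inapplicable — the operative events occurred in Tarfield, not Quenmont. Condition met.
  (c) The claim is a consumer claim, not a tort claim, so one alternative holds. Condition met.
  (d) The plaintiff resides in Quenmont, not Kelholm; the claim is a consumer claim, not a property claim; the contract was executed in Tarfield, not Quenmont — no alternative holds. But the amount in controversy is 28,000 dollars, which meets the 25,000 dollars floor, and the 'unless' clause therefore excuses the requirement. Condition met.
  → Every requirement is satisfied — jurisdiction.
The Circuit Court of Kelholm:
  (a) Joaquin Esparza resides in Kelholm — that alternative is enough. Condition met.
  (b) The claim is a consumer claim, not a tort claim, so this disjunct is met. Condition met.
  (c) The defendant resides in Kelholm, so one alternative holds. Satisfied.
  (d) The plaintiff resides in Quenmont. Condition met.
  (e) The operative events occurred in Tarfield, not Quenmont. The proviso rescues it, though: the defendant resides in Kelholm. Satisfied.
  → Every requirement is satisfied — jurisdiction.
The Kelholm High Bench:
  (a) The amount in controversy is 28,000 dollars, which meets the 10,000 dollars floor, which satisfies one of the alternatives. Satisfied.
  (b) Joaquin Esparza resides in Kelholm, so this disjunct is met. Condition met.
  (c) The plaintiff resides in Quenmont, which is not Kelholm, so one alternative holds. Met.
  (d) The plaintiff resides in Quenmont, not Kelholm. The proviso rescues it, though: the defendant resides in Kelholm. Met.
  → Every requirement is satisfied — jurisdiction.

the Circuit Court of Kelholm; the Kelholm High Bench; the Quenmont Court of Common Pleas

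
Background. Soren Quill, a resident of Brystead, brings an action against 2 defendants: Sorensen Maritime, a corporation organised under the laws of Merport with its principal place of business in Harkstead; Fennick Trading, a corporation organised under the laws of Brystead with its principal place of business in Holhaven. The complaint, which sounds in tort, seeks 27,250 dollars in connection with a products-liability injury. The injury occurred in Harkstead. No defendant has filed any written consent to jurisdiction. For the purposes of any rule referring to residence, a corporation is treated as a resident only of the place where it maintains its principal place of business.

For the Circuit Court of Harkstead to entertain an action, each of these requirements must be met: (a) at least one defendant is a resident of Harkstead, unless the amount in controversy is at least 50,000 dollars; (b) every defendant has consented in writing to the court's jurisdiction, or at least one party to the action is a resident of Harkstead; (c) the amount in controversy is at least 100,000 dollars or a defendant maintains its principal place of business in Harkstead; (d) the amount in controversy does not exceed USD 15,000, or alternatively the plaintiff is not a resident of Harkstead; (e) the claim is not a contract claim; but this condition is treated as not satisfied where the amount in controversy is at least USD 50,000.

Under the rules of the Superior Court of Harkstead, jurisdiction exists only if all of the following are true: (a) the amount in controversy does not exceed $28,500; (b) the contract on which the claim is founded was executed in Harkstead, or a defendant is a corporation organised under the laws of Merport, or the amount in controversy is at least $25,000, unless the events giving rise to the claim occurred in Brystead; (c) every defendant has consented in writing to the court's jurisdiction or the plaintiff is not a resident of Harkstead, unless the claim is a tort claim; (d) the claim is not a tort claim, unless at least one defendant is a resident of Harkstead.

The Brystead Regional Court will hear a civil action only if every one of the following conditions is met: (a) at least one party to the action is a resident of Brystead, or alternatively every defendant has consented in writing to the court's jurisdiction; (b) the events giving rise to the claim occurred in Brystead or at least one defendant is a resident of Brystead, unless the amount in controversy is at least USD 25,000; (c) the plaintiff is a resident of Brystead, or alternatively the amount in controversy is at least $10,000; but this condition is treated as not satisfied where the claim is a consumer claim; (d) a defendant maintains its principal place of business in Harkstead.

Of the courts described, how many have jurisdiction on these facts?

The Circuit Court of Harkstead:
  (a) Sorensen Maritime resides in Harkstead. Condition met.
  (b) Sorensen Maritime resides in Harkstead, so one alternative holds. Met.
  (c) Sorensen Maritime has its principal place of business in Harkstead, so one alternative holds. Met.
  (d) The plaintiff resides in Brystead, which is not Harkstead, which satisfies one of the alternatives. Condition met.
  (e) The claim is a tort claim, not a contract claim. The exception is not triggered, since the amount in controversy is USD 27,250, below the $50,000 floor. Condition met.
  → Every requirement is satisfied — jurisdiction.
The Superior Court of Harkstead:
  (a) The amount in controversy is 27,250 dollars, within the USD 28,500 ceiling. Met.
  (b) Sorensen Maritime is organised under the laws of Merport, so one alternative holds. Met.
  (c) The plaintiff resides in Brystead, which is not Harkstead, which satisfies one of the alternatives. Condition met.
  (d) The claim is a tort claim. The proviso rescues it, though: Sorensen Maritime resides in Harkstead. Met.
  → Every requirement is satisfied — jurisdiction.
The Brystead Regional Court:
  (a) Soren Quill resides in Brystead, so this disjunct is met. Satisfied.
  (b) The operative events occurred in Harkstead, not Brystead; no defendant resides in Brystead (they reside in Harkstead, Holhaven) — no alternative holds. However, the amount in controversy is 27,250 dollars, which meets the 25,000 dollars floor, so the 'unless' proviso supplies this condition. Met.
  (c) The plaintiff resides in Brystead, so this disjunct is met. The carve-out does not apply: the claim is a tort claim, not a consumer claim. Met.
  (d) Sorensen Maritime has its principal place of business in Harkstead. Met.
  → The court has jurisdiction.
Courts with jurisdiction: the Circuit Court of Harkstead, the Superior Court of Harkstead, the Brystead Regional Court — 3 in total.

3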